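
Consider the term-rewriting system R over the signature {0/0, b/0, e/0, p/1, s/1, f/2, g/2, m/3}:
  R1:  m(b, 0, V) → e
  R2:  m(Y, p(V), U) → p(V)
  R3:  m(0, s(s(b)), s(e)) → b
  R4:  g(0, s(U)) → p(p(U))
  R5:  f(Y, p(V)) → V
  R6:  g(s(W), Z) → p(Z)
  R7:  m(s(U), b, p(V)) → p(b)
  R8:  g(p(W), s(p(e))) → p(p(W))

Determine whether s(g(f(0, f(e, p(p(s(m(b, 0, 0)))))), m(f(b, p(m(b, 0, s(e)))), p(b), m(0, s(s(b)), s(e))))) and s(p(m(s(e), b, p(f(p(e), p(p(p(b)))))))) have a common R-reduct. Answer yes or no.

yes — NF(t₁) = s(p(p(b))), NF(t₂) = s(p(p(b)))

Reduce t₁ = s(g(f(0, f(e, p(p(s(m(b, 0, 0)))))), m(f(b, p(m(b, 0, s(e)))), p(b), m(0, s(s(b)), s(e))))):
1. s(g(f(0, f(e, p(p(s(m(b, 0, 0)))))), m(f(b, p(m(b, 0, s(e)))), p(b), m(0, s(s(b)), s(e)))))  →  s(g(f(0, p(s(m(b, 0, 0)))), m(f(b, p(m(b, 0, s(e)))), p(b), m(0, s(s(b)), s(e)))))   [R5 at 1.1.2]
2. s(g(f(0, p(s(m(b, 0, 0)))), m(f(b, p(m(b, 0, s(e)))), p(b), m(0, s(s(b)), s(e)))))  →  s(g(s(m(b, 0, 0)), m(f(b, p(m(b, 0, s(e)))), p(b), m(0, s(s(b)), s(e)))))   [R5 at 1.1]
3. s(g(s(m(b, 0, 0)), m(f(b, p(m(b, 0, s(e)))), p(b), m(0, s(s(b)), s(e)))))  →  s(p(m(f(b, p(m(b, 0, s(e)))), p(b), m(0, s(s(b)), s(e)))))   [R6 at 1]
4. s(p(m(f(b, p(m(b, 0, s(e)))), p(b), m(0, s(s(b)), s(e)))))  →  s(p(p(b)))   [R2 at 1.1]

Reduce t₂ = s(p(m(s(e), b, p(f(p(e), p(p(p(b)))))))):
1. s(p(m(s(e), b, p(f(p(e), p(p(p(b))))))))  →  s(p(p(b)))   [R7 at 1.1]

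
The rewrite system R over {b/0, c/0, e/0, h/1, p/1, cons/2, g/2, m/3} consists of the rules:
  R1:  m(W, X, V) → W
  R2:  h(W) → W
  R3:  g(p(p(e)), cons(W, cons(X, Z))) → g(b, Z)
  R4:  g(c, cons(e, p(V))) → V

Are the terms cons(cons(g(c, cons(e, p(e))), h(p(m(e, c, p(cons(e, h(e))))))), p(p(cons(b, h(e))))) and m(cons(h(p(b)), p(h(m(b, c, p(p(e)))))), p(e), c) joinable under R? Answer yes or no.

no — NF(t₁) = cons(cons(e, p(e)), p(p(cons(b, e)))), NF(t₂) = cons(p(b), p(b))

Reduce t₁ = cons(cons(g(c, cons(e, p(e))), h(p(m(e, c, p(cons(e, h(e))))))), p(p(cons(b, h(e))))):
1. cons(cons(g(c, cons(e, p(e))), h(p(m(e, c, p(cons(e, h(e))))))), p(p(cons(b, h(e)))))  →  cons(cons(e, h(p(m(e, c, p(cons(e, h(e))))))), p(p(cons(b, h(e)))))   [R4 at 1.1]
2. cons(cons(e, h(p(m(e, c, p(cons(e, h(e))))))), p(p(cons(b, h(e)))))  →  cons(cons(e, p(m(e, c, p(cons(e, h(e)))))), p(p(cons(b, h(e)))))   [R2 at 1.2]
3. cons(cons(e, p(m(e, c, p(cons(e, h(e)))))), p(p(cons(b, h(e)))))  →  cons(cons(e, p(e)), p(p(cons(b, h(e)))))   [R1 at 1.2.1]
4. cons(cons(e, p(e)), p(p(cons(b, h(e)))))  →  cons(cons(e, p(e)), p(p(cons(b, e))))   [R2 at 2.1.1.2]

Reduce t₂ = m(cons(h(p(b)), p(h(m(b, c, p(p(e)))))), p(e), c):
1. m(cons(h(p(b)), p(h(m(b, c, p(p(e)))))), p(e), c)  →  cons(h(p(b)), p(h(m(b, c, p(p(e))))))   [R1 at ε]
2. cons(h(p(b)), p(h(m(b, c, p(p(e))))))  →  cons(p(b), p(h(m(b, c, p(p(e))))))   [R2 at 1]
3. cons(p(b), p(h(m(b, c, p(p(e))))))  →  cons(p(b), p(m(b, c, p(p(e)))))   [R2 at 2.1]
4. cons(p(b), p(m(b, c, p(p(e)))))  →  cons(p(b), p(b))   [R1 at 2.1]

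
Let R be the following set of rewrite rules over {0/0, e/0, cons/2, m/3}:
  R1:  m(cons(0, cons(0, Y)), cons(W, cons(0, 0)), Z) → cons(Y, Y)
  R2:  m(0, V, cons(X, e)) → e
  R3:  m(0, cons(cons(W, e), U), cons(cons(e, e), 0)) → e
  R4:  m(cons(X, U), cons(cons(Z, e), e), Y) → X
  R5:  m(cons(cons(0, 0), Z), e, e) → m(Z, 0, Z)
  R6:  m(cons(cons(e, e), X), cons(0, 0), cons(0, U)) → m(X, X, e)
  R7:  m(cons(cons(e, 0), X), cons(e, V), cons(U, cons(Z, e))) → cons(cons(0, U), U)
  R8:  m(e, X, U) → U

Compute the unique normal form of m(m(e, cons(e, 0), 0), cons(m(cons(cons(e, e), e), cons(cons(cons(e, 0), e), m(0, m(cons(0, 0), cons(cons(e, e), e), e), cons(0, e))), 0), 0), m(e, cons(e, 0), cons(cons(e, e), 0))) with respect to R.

e

1. m(m(e, cons(e, 0), 0), cons(m(cons(cons(e, e), e), cons(cons(cons(e, 0), e), m(0, m(cons(0, 0), cons(cons(e, e), e), e), cons(0, e))), 0), 0), m(e, cons(e, 0), cons(cons(e, e), 0)))  →  m(0, cons(m(cons(cons(e, e), e), cons(cons(cons(e, 0), e), m(0, m(cons(0, 0), cons(cons(e, e), e), e), cons(0, e))), 0), 0), m(e, cons(e, 0), cons(cons(e, e), 0)))   [R8 at 1]
2. m(0, cons(m(cons(cons(e, e), e), cons(cons(cons(e, 0), e), m(0, m(cons(0, 0), cons(cons(e, e), e), e), cons(0, e))), 0), 0), m(e, cons(e, 0), cons(cons(e, e), 0)))  →  m(0, cons(m(cons(cons(e, e), e), cons(cons(cons(e, 0), e), e), 0), 0), m(e, cons(e, 0), cons(cons(e, e), 0)))   [R2 at 2.1.2.2]
3. m(0, cons(m(cons(cons(e, e), e), cons(cons(cons(e, 0), e), e), 0), 0), m(e, cons(e, 0), cons(cons(e, e), 0)))  →  m(0, cons(cons(e, e), 0), m(e, cons(e, 0), cons(cons(e, e), 0)))   [R4 at 2.1]
4. m(0, cons(cons(e, e), 0), m(e, cons(e, 0), cons(cons(e, e), 0)))  →  m(0, cons(cons(e, e), 0), cons(cons(e, e), 0))   [R8 at 3]
5. m(0, cons(cons(e, e), 0), cons(cons(e, e), 0))  →  e   [R3 at ε]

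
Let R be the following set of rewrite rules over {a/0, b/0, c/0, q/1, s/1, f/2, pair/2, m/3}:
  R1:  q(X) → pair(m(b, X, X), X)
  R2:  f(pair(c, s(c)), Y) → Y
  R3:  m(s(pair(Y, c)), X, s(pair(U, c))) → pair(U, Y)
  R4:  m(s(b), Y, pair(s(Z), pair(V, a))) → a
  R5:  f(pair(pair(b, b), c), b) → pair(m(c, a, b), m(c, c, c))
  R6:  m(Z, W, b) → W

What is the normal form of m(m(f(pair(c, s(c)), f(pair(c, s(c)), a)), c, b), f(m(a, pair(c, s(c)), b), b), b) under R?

1. m(m(f(pair(c, s(c)), f(pair(c, s(c)), a)), c, b), f(m(a, pair(c, s(c)), b), b), b)  →  f(m(a, pair(c, s(c)), b), b)   [R6 at ε]
2. f(m(a, pair(c, s(c)), b), b)  →  f(pair(c, s(c)), b)   [R6 at 1]
3. f(pair(c, s(c)), b)  →  b   [R2 at ε]

b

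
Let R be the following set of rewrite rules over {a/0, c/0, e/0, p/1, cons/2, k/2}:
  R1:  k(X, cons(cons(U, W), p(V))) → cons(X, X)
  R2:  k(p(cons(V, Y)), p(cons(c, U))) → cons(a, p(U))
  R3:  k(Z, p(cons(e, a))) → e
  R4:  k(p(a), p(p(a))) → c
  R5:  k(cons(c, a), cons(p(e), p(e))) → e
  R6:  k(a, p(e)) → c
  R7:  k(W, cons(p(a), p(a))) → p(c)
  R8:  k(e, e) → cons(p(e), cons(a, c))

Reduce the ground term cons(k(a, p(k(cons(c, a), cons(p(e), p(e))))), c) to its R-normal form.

1. cons(k(a, p(k(cons(c, a), cons(p(e), p(e))))), c)  →  cons(k(a, p(e)), c)   [R5 at 1.2.1]
2. cons(k(a, p(e)), c)  →  cons(c, c)   [R6 at 1]

cons(c, c)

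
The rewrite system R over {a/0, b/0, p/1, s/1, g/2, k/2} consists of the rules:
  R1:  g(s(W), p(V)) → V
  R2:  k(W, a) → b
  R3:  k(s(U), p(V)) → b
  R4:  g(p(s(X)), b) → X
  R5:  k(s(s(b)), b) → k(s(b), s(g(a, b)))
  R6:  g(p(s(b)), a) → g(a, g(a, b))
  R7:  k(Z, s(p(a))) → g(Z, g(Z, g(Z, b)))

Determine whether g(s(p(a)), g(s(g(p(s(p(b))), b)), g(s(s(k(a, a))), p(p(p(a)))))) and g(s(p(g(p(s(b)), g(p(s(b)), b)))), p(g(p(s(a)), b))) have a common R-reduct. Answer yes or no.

yes — NF(t₁) = a, NF(t₂) = a

Reduce t₁ = g(s(p(a)), g(s(g(p(s(p(b))), b)), g(s(s(k(a, a))), p(p(p(a)))))):
1. g(s(p(a)), g(s(g(p(s(p(b))), b)), g(s(s(k(a, a))), p(p(p(a))))))  →  g(s(p(a)), g(s(p(b)), g(s(s(k(a, a))), p(p(p(a))))))   [R4 at 2.1.1]
2. g(s(p(a)), g(s(p(b)), g(s(s(k(a, a))), p(p(p(a))))))  →  g(s(p(a)), g(s(p(b)), p(p(a))))   [R1 at 2.2]
3. g(s(p(a)), g(s(p(b)), p(p(a))))  →  g(s(p(a)), p(a))   [R1 at 2]
4. g(s(p(a)), p(a))  →  a   [R1 at ε]

Reduce t₂ = g(s(p(g(p(s(b)), g(p(s(b)), b)))), p(g(p(s(a)), b))):
1. g(s(p(g(p(s(b)), g(p(s(b)), b)))), p(g(p(s(a)), b)))  →  g(p(s(a)), b)   [R1 at ε]
2. g(p(s(a)), b)  →  a   [R4 at ε]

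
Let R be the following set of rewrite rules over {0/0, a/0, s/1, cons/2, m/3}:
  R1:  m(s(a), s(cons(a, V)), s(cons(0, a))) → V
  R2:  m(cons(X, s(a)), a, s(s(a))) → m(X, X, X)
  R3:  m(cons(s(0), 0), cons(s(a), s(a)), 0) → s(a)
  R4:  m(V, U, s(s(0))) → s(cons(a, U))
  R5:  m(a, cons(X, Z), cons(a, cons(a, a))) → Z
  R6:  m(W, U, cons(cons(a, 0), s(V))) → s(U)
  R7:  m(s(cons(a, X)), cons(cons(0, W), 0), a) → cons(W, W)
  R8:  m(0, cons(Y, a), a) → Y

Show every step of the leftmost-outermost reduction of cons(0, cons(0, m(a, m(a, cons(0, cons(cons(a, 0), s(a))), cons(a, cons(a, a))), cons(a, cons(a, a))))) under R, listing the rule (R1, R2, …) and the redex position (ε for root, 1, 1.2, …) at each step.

1. cons(0, cons(0, m(a, m(a, cons(0, cons(cons(a, 0), s(a))), cons(a, cons(a, a))), cons(a, cons(a, a)))))  →  cons(0, cons(0, m(a, cons(cons(a, 0), s(a)), cons(a, cons(a, a)))))   [R5 at 2.2.2]
2. cons(0, cons(0, m(a, cons(cons(a, 0), s(a)), cons(a, cons(a, a)))))  →  cons(0, cons(0, s(a)))   [R5 at 2.2]

cons(0, cons(0, s(a)))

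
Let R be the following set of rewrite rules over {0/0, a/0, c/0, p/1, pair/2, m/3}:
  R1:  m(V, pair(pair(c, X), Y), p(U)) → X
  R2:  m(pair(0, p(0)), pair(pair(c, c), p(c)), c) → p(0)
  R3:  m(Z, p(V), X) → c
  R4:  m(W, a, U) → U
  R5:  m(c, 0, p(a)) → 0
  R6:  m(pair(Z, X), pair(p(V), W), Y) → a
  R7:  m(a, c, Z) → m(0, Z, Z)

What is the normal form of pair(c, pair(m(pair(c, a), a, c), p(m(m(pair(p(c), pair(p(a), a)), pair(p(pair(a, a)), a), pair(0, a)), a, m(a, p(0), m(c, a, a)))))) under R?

pair(c, pair(c, p(c)))

1. pair(c, pair(m(pair(c, a), a, c), p(m(m(pair(p(c), pair(p(a), a)), pair(p(pair(a, a)), a), pair(0, a)), a, m(a, p(0), m(c, a, a))))))  →  pair(c, pair(c, p(m(m(pair(p(c), pair(p(a), a)), pair(p(pair(a, a)), a), pair(0, a)), a, m(a, p(0), m(c, a, a))))))   [R4 at 2.1]
2. pair(c, pair(c, p(m(m(pair(p(c), pair(p(a), a)), pair(p(pair(a, a)), a), pair(0, a)), a, m(a, p(0), m(c, a, a))))))  →  pair(c, pair(c, p(m(a, p(0), m(c, a, a)))))   [R4 at 2.2.1]
3. pair(c, pair(c, p(m(a, p(0), m(c, a, a)))))  →  pair(c, pair(c, p(c)))   [R3 at 2.2.1]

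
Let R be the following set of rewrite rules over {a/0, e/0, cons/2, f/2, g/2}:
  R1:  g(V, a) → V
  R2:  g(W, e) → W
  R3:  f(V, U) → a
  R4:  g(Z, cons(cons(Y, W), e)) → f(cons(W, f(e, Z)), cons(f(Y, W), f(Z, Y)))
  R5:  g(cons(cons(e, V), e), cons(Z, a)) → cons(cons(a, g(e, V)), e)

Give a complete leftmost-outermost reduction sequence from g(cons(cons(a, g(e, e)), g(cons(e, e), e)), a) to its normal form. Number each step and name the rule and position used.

cons(cons(a, e), cons(e, e))

1. g(cons(cons(a, g(e, e)), g(cons(e, e), e)), a)  →  cons(cons(a, g(e, e)), g(cons(e, e), e))   [R1 at ε]
2. cons(cons(a, g(e, e)), g(cons(e, e), e))  →  cons(cons(a, e), g(cons(e, e), e))   [R2 at 1.2]
3. cons(cons(a, e), g(cons(e, e), e))  →  cons(cons(a, e), cons(e, e))   [R2 at 2]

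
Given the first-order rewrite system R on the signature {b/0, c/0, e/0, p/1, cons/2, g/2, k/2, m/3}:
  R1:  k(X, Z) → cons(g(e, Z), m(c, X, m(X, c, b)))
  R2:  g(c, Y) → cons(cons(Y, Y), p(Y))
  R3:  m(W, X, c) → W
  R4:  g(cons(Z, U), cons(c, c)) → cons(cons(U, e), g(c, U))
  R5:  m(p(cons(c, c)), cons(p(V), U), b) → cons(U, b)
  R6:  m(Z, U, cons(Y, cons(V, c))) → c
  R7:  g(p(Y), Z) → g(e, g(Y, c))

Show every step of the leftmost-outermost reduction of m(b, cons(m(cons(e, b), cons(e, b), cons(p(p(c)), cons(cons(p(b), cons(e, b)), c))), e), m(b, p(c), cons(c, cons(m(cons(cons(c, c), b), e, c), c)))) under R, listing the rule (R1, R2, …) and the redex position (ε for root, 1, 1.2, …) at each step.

1. m(b, cons(m(cons(e, b), cons(e, b), cons(p(p(c)), cons(cons(p(b), cons(e, b)), c))), e), m(b, p(c), cons(c, cons(m(cons(cons(c, c), b), e, c), c))))  →  m(b, cons(c, e), m(b, p(c), cons(c, cons(m(cons(cons(c, c), b), e, c), c))))   [R6 at 2.1]
2. m(b, cons(c, e), m(b, p(c), cons(c, cons(m(cons(cons(c, c), b), e, c), c))))  →  m(b, cons(c, e), c)   [R6 at 3]
3. m(b, cons(c, e), c)  →  b   [R3 at ε]

b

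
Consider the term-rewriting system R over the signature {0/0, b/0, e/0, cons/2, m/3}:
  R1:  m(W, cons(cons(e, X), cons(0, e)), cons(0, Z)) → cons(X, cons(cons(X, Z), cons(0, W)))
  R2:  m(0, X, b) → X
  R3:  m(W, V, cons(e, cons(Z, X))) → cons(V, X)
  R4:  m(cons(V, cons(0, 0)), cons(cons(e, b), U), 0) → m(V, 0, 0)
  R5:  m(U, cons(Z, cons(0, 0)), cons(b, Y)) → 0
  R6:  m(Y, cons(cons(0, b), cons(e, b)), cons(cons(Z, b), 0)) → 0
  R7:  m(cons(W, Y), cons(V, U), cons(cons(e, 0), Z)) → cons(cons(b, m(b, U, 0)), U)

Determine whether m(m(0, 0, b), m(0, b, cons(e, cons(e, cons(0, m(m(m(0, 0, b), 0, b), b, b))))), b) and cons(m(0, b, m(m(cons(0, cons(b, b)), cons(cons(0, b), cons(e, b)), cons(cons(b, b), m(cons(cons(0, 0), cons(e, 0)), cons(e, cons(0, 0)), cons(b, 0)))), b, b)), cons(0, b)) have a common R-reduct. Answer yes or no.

yes — NF(t₁) = cons(b, cons(0, b)), NF(t₂) = cons(b, cons(0, b))

Reduce t₁ = m(m(0, 0, b), m(0, b, cons(e, cons(e, cons(0, m(m(m(0, 0, b), 0, b), b, b))))), b):
1. m(m(0, 0, b), m(0, b, cons(e, cons(e, cons(0, m(m(m(0, 0, b), 0, b), b, b))))), b)  →  m(0, m(0, b, cons(e, cons(e, cons(0, m(m(m(0, 0, b), 0, b), b, b))))), b)   [R2 at 1]
2. m(0, m(0, b, cons(e, cons(e, cons(0, m(m(m(0, 0, b), 0, b), b, b))))), b)  →  m(0, b, cons(e, cons(e, cons(0, m(m(m(0, 0, b), 0, b), b, b)))))   [R2 at ε]
3. m(0, b, cons(e, cons(e, cons(0, m(m(m(0, 0, b), 0, b), b, b)))))  →  cons(b, cons(0, m(m(m(0, 0, b), 0, b), b, b)))   [R3 at ε]
4. cons(b, cons(0, m(m(m(0, 0, b), 0, b), b, b)))  →  cons(b, cons(0, m(m(0, 0, b), b, b)))   [R2 at 2.2.1.1]
5. cons(b, cons(0, m(m(0, 0, b), b, b)))  →  cons(b, cons(0, m(0, b, b)))   [R2 at 2.2.1]
6. cons(b, cons(0, m(0, b, b)))  →  cons(b, cons(0, b))   [R2 at 2.2]

Reduce t₂ = cons(m(0, b, m(m(cons(0, cons(b, b)), cons(cons(0, b), cons(e, b)), cons(cons(b, b), m(cons(cons(0, 0), cons(e, 0)), cons(e, cons(0, 0)), cons(b, 0)))), b, b)), cons(0, b)):
1. cons(m(0, b, m(m(cons(0, cons(b, b)), cons(cons(0, b), cons(e, b)), cons(cons(b, b), m(cons(cons(0, 0), cons(e, 0)), cons(e, cons(0, 0)), cons(b, 0)))), b, b)), cons(0, b))  →  cons(m(0, b, m(m(cons(0, cons(b, b)), cons(cons(0, b), cons(e, b)), cons(cons(b, b), 0)), b, b)), cons(0, b))   [R5 at 1.3.1.3.2]
2. cons(m(0, b, m(m(cons(0, cons(b, b)), cons(cons(0, b), cons(e, b)), cons(cons(b, b), 0)), b, b)), cons(0, b))  →  cons(m(0, b, m(0, b, b)), cons(0, b))   [R6 at 1.3.1]
3. cons(m(0, b, m(0, b, b)), cons(0, b))  →  cons(m(0, b, b), cons(0, b))   [R2 at 1.3]
4. cons(m(0, b, b), cons(0, b))  →  cons(b, cons(0, b))   [R2 at 1]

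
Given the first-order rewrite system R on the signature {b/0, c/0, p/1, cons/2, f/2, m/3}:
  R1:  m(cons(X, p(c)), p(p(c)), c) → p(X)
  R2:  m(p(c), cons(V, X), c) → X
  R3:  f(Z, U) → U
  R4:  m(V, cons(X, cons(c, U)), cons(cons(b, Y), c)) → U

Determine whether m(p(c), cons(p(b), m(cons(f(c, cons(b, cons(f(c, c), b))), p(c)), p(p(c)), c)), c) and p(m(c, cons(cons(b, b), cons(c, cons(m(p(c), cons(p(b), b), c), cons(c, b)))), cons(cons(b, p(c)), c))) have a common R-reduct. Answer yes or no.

yes — NF(t₁) = p(cons(b, cons(c, b))), NF(t₂) = p(cons(b, cons(c, b)))

Reduce t₁ = m(p(c), cons(p(b), m(cons(f(c, cons(b, cons(f(c, c), b))), p(c)), p(p(c)), c)), c):
1. m(p(c), cons(p(b), m(cons(f(c, cons(b, cons(f(c, c), b))), p(c)), p(p(c)), c)), c)  →  m(cons(f(c, cons(b, cons(f(c, c), b))), p(c)), p(p(c)), c)   [R2 at ε]
2. m(cons(f(c, cons(b, cons(f(c, c), b))), p(c)), p(p(c)), c)  →  p(f(c, cons(b, cons(f(c, c), b))))   [R1 at ε]
3. p(f(c, cons(b, cons(f(c, c), b))))  →  p(cons(b, cons(f(c, c), b)))   [R3 at 1]
4. p(cons(b, cons(f(c, c), b)))  →  p(cons(b, cons(c, b)))   [R3 at 1.2.1]

Reduce t₂ = p(m(c, cons(cons(b, b), cons(c, cons(m(p(c), cons(p(b), b), c), cons(c, b)))), cons(cons(b, p(c)), c))):
1. p(m(c, cons(cons(b, b), cons(c, cons(m(p(c), cons(p(b), b), c), cons(c, b)))), cons(cons(b, p(c)), c)))  →  p(cons(m(p(c), cons(p(b), b), c), cons(c, b)))   [R4 at 1]
2. p(cons(m(p(c), cons(p(b), b), c), cons(c, b)))  →  p(cons(b, cons(c, b)))   [R2 at 1.1]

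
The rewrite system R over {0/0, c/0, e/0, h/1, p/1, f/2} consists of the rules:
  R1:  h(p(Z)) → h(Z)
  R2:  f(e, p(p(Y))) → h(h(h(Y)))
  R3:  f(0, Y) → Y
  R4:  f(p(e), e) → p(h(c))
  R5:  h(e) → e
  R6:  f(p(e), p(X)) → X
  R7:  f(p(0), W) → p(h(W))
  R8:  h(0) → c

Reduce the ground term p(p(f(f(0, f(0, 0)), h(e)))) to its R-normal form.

1. p(p(f(f(0, f(0, 0)), h(e))))  →  p(p(f(f(0, 0), h(e))))   [R3 at 1.1.1]
2. p(p(f(f(0, 0), h(e))))  →  p(p(f(0, h(e))))   [R3 at 1.1.1]
3. p(p(f(0, h(e))))  →  p(p(h(e)))   [R3 at 1.1]
4. p(p(h(e)))  →  p(p(e))   [R5 at 1.1]

p(p(e))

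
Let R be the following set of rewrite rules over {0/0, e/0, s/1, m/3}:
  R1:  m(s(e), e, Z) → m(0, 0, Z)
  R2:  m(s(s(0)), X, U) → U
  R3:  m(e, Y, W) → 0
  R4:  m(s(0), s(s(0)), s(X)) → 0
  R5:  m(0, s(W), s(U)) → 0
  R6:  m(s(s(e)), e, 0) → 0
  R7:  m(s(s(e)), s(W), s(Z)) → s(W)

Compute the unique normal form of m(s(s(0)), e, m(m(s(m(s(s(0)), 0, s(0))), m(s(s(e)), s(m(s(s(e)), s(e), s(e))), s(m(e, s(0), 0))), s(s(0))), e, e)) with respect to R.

1. m(s(s(0)), e, m(m(s(m(s(s(0)), 0, s(0))), m(s(s(e)), s(m(s(s(e)), s(e), s(e))), s(m(e, s(0), 0))), s(s(0))), e, e))  →  m(m(s(m(s(s(0)), 0, s(0))), m(s(s(e)), s(m(s(s(e)), s(e), s(e))), s(m(e, s(0), 0))), s(s(0))), e, e)   [R2 at ε]
2. m(m(s(m(s(s(0)), 0, s(0))), m(s(s(e)), s(m(s(s(e)), s(e), s(e))), s(m(e, s(0), 0))), s(s(0))), e, e)  →  m(m(s(s(0)), m(s(s(e)), s(m(s(s(e)), s(e), s(e))), s(m(e, s(0), 0))), s(s(0))), e, e)   [R2 at 1.1.1]
3. m(m(s(s(0)), m(s(s(e)), s(m(s(s(e)), s(e), s(e))), s(m(e, s(0), 0))), s(s(0))), e, e)  →  m(s(s(0)), e, e)   [R2 at 1]
4. m(s(s(0)), e, e)  →  e   [R2 at ε]

e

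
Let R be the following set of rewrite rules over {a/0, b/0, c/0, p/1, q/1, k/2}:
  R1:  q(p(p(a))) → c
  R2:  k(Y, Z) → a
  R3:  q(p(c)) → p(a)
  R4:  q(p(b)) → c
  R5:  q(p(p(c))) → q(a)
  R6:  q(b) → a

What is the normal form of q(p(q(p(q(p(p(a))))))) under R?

c

1. q(p(q(p(q(p(p(a)))))))  →  q(p(q(p(c))))   [R1 at 1.1.1.1]
2. q(p(q(p(c))))  →  q(p(p(a)))   [R3 at 1.1]
3. q(p(p(a)))  →  c   [R1 at ε]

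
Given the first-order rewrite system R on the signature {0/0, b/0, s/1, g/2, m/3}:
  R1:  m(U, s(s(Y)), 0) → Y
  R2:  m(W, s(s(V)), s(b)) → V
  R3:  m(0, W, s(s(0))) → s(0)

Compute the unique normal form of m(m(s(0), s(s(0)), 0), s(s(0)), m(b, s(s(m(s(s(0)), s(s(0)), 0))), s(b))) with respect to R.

0

1. m(m(s(0), s(s(0)), 0), s(s(0)), m(b, s(s(m(s(s(0)), s(s(0)), 0))), s(b)))  →  m(0, s(s(0)), m(b, s(s(m(s(s(0)), s(s(0)), 0))), s(b)))   [R1 at 1]
2. m(0, s(s(0)), m(b, s(s(m(s(s(0)), s(s(0)), 0))), s(b)))  →  m(0, s(s(0)), m(s(s(0)), s(s(0)), 0))   [R2 at 3]
3. m(0, s(s(0)), m(s(s(0)), s(s(0)), 0))  →  m(0, s(s(0)), 0)   [R1 at 3]
4. m(0, s(s(0)), 0)  →  0   [R1 at ε]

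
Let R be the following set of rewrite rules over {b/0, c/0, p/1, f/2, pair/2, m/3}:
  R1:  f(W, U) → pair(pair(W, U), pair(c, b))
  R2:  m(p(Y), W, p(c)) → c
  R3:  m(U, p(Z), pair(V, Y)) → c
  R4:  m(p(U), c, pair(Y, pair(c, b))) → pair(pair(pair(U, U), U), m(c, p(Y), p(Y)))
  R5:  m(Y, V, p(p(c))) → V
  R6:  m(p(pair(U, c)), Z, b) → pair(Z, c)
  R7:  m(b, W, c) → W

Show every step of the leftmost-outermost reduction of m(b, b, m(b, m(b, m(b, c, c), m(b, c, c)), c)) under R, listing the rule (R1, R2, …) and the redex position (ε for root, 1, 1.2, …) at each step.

b

1. m(b, b, m(b, m(b, m(b, c, c), m(b, c, c)), c))  →  m(b, b, m(b, m(b, c, c), m(b, c, c)))   [R7 at 3]
2. m(b, b, m(b, m(b, c, c), m(b, c, c)))  →  m(b, b, m(b, c, m(b, c, c)))   [R7 at 3.2]
3. m(b, b, m(b, c, m(b, c, c)))  →  m(b, b, m(b, c, c))   [R7 at 3.3]
4. m(b, b, m(b, c, c))  →  m(b, b, c)   [R7 at 3]
5. m(b, b, c)  →  b   [R7 at ε]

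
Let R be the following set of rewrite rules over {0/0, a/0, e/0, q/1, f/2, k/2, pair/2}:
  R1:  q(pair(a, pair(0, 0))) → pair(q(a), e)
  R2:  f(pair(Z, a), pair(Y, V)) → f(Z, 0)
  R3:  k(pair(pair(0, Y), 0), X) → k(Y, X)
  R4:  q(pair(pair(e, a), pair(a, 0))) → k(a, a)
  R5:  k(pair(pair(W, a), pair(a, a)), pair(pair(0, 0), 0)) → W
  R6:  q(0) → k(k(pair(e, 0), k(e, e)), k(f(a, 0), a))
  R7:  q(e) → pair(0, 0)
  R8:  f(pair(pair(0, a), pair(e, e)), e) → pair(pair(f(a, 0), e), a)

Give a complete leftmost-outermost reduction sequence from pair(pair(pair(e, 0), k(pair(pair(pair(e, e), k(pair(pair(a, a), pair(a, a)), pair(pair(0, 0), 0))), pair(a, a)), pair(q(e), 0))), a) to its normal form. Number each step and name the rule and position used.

1. pair(pair(pair(e, 0), k(pair(pair(pair(e, e), k(pair(pair(a, a), pair(a, a)), pair(pair(0, 0), 0))), pair(a, a)), pair(q(e), 0))), a)  →  pair(pair(pair(e, 0), k(pair(pair(pair(e, e), a), pair(a, a)), pair(q(e), 0))), a)   [R5 at 1.2.1.1.2]
2. pair(pair(pair(e, 0), k(pair(pair(pair(e, e), a), pair(a, a)), pair(q(e), 0))), a)  →  pair(pair(pair(e, 0), k(pair(pair(pair(e, e), a), pair(a, a)), pair(pair(0, 0), 0))), a)   [R7 at 1.2.2.1]
3. pair(pair(pair(e, 0), k(pair(pair(pair(e, e), a), pair(a, a)), pair(pair(0, 0), 0))), a)  →  pair(pair(pair(e, 0), pair(e, e)), a)   [R5 at 1.2]

pair(pair(pair(e, 0), pair(e, e)), a)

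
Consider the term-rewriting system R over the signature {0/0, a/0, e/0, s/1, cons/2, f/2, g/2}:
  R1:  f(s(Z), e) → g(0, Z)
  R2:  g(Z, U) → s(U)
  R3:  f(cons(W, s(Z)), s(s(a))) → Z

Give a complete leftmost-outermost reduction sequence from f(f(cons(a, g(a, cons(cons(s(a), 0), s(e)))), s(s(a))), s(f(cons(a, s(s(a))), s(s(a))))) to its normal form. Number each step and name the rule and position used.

e

1. f(f(cons(a, g(a, cons(cons(s(a), 0), s(e)))), s(s(a))), s(f(cons(a, s(s(a))), s(s(a)))))  →  f(f(cons(a, s(cons(cons(s(a), 0), s(e)))), s(s(a))), s(f(cons(a, s(s(a))), s(s(a)))))   [R2 at 1.1.2]
2. f(f(cons(a, s(cons(cons(s(a), 0), s(e)))), s(s(a))), s(f(cons(a, s(s(a))), s(s(a)))))  →  f(cons(cons(s(a), 0), s(e)), s(f(cons(a, s(s(a))), s(s(a)))))   [R3 at 1]
3. f(cons(cons(s(a), 0), s(e)), s(f(cons(a, s(s(a))), s(s(a)))))  →  f(cons(cons(s(a), 0), s(e)), s(s(a)))   [R3 at 2.1]
4. f(cons(cons(s(a), 0), s(e)), s(s(a)))  →  e   [R3 at ε]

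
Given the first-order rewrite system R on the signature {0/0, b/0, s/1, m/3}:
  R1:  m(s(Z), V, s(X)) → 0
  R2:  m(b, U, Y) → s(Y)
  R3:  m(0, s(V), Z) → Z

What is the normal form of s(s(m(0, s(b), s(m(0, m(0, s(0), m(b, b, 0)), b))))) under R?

1. s(s(m(0, s(b), s(m(0, m(0, s(0), m(b, b, 0)), b)))))  →  s(s(s(m(0, m(0, s(0), m(b, b, 0)), b))))   [R3 at 1.1]
2. s(s(s(m(0, m(0, s(0), m(b, b, 0)), b))))  →  s(s(s(m(0, m(b, b, 0), b))))   [R3 at 1.1.1.2]
3. s(s(s(m(0, m(b, b, 0), b))))  →  s(s(s(m(0, s(0), b))))   [R2 at 1.1.1.2]
4. s(s(s(m(0, s(0), b))))  →  s(s(s(b)))   [R3 at 1.1.1]

s(s(s(b)))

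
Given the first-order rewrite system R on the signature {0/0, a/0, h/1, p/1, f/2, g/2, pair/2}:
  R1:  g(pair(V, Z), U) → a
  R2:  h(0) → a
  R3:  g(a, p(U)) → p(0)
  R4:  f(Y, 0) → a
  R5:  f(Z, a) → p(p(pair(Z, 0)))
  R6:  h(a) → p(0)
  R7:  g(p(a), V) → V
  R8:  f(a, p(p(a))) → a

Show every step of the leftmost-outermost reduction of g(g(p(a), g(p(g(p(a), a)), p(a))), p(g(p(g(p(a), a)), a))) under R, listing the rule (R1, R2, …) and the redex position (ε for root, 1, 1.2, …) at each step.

1. g(g(p(a), g(p(g(p(a), a)), p(a))), p(g(p(g(p(a), a)), a)))  →  g(g(p(g(p(a), a)), p(a)), p(g(p(g(p(a), a)), a)))   [R7 at 1]
2. g(g(p(g(p(a), a)), p(a)), p(g(p(g(p(a), a)), a)))  →  g(g(p(a), p(a)), p(g(p(g(p(a), a)), a)))   [R7 at 1.1.1]
3. g(g(p(a), p(a)), p(g(p(g(p(a), a)), a)))  →  g(p(a), p(g(p(g(p(a), a)), a)))   [R7 at 1]
4. g(p(a), p(g(p(g(p(a), a)), a)))  →  p(g(p(g(p(a), a)), a))   [R7 at ε]
5. p(g(p(g(p(a), a)), a))  →  p(g(p(a), a))   [R7 at 1.1.1]
6. p(g(p(a), a))  →  p(a)   [R7 at 1]

p(a)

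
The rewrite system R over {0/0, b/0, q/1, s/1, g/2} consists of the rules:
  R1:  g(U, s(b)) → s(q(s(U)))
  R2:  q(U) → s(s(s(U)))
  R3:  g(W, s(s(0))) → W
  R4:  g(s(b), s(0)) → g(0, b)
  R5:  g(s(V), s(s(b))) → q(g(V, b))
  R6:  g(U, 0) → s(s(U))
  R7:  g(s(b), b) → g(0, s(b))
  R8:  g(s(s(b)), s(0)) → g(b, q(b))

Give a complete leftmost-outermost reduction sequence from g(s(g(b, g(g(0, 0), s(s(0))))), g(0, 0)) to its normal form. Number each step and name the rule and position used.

1. g(s(g(b, g(g(0, 0), s(s(0))))), g(0, 0))  →  g(s(g(b, g(0, 0))), g(0, 0))   [R3 at 1.1.2]
2. g(s(g(b, g(0, 0))), g(0, 0))  →  g(s(g(b, s(s(0)))), g(0, 0))   [R6 at 1.1.2]
3. g(s(g(b, s(s(0)))), g(0, 0))  →  g(s(b), g(0, 0))   [R3 at 1.1]
4. g(s(b), g(0, 0))  →  g(s(b), s(s(0)))   [R6 at 2]
5. g(s(b), s(s(0)))  →  s(b)   [R3 at ε]

s(b)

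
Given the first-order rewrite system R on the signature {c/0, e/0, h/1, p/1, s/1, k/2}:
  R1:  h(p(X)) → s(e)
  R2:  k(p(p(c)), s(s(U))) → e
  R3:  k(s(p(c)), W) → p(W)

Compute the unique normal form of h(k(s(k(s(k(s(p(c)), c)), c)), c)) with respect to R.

1. h(k(s(k(s(k(s(p(c)), c)), c)), c))  →  h(k(s(k(s(p(c)), c)), c))   [R3 at 1.1.1.1.1]
2. h(k(s(k(s(p(c)), c)), c))  →  h(k(s(p(c)), c))   [R3 at 1.1.1]
3. h(k(s(p(c)), c))  →  h(p(c))   [R3 at 1]
4. h(p(c))  →  s(e)   [R1 at ε]

s(e)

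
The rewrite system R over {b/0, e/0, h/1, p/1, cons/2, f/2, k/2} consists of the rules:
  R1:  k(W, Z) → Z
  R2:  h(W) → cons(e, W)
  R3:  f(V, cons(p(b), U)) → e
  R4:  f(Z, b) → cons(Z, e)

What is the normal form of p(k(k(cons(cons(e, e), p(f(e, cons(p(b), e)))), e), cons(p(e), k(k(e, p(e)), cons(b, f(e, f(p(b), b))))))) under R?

p(cons(p(e), cons(b, e)))

1. p(k(k(cons(cons(e, e), p(f(e, cons(p(b), e)))), e), cons(p(e), k(k(e, p(e)), cons(b, f(e, f(p(b), b)))))))  →  p(cons(p(e), k(k(e, p(e)), cons(b, f(e, f(p(b), b))))))   [R1 at 1]
2. p(cons(p(e), k(k(e, p(e)), cons(b, f(e, f(p(b), b))))))  →  p(cons(p(e), cons(b, f(e, f(p(b), b)))))   [R1 at 1.2]
3. p(cons(p(e), cons(b, f(e, f(p(b), b)))))  →  p(cons(p(e), cons(b, f(e, cons(p(b), e)))))   [R4 at 1.2.2.2]
4. p(cons(p(e), cons(b, f(e, cons(p(b), e)))))  →  p(cons(p(e), cons(b, e)))   [R3 at 1.2.2]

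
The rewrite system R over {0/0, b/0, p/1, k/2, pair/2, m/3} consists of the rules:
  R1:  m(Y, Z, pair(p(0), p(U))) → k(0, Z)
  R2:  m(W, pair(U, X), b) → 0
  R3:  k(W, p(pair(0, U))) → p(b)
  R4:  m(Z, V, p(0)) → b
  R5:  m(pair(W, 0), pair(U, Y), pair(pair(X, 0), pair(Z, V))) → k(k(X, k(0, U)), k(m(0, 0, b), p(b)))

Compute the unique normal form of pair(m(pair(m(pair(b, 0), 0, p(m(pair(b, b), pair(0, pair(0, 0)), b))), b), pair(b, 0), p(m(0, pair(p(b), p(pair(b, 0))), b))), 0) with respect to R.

1. pair(m(pair(m(pair(b, 0), 0, p(m(pair(b, b), pair(0, pair(0, 0)), b))), b), pair(b, 0), p(m(0, pair(p(b), p(pair(b, 0))), b))), 0)  →  pair(m(pair(m(pair(b, 0), 0, p(0)), b), pair(b, 0), p(m(0, pair(p(b), p(pair(b, 0))), b))), 0)   [R2 at 1.1.1.3.1]
2. pair(m(pair(m(pair(b, 0), 0, p(0)), b), pair(b, 0), p(m(0, pair(p(b), p(pair(b, 0))), b))), 0)  →  pair(m(pair(b, b), pair(b, 0), p(m(0, pair(p(b), p(pair(b, 0))), b))), 0)   [R4 at 1.1.1]
3. pair(m(pair(b, b), pair(b, 0), p(m(0, pair(p(b), p(pair(b, 0))), b))), 0)  →  pair(m(pair(b, b), pair(b, 0), p(0)), 0)   [R2 at 1.3.1]
4. pair(m(pair(b, b), pair(b, 0), p(0)), 0)  →  pair(b, 0)   [R4 at 1]

pair(b, 0)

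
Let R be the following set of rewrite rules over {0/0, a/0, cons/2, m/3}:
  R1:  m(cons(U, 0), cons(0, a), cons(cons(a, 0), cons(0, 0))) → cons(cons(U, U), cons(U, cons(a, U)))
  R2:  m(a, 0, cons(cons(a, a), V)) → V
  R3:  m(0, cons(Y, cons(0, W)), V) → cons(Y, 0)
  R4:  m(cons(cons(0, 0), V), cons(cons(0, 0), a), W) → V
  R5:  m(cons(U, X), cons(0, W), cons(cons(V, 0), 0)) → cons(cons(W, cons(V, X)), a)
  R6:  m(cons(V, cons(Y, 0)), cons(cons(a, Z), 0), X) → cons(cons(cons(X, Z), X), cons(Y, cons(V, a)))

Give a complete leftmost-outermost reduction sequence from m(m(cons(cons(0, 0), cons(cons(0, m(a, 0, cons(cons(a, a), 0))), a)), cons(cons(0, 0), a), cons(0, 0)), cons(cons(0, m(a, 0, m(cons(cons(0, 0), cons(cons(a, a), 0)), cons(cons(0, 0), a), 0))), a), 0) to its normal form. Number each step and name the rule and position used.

1. m(m(cons(cons(0, 0), cons(cons(0, m(a, 0, cons(cons(a, a), 0))), a)), cons(cons(0, 0), a), cons(0, 0)), cons(cons(0, m(a, 0, m(cons(cons(0, 0), cons(cons(a, a), 0)), cons(cons(0, 0), a), 0))), a), 0)  →  m(cons(cons(0, m(a, 0, cons(cons(a, a), 0))), a), cons(cons(0, m(a, 0, m(cons(cons(0, 0), cons(cons(a, a), 0)), cons(cons(0, 0), a), 0))), a), 0)   [R4 at 1]
2. m(cons(cons(0, m(a, 0, cons(cons(a, a), 0))), a), cons(cons(0, m(a, 0, m(cons(cons(0, 0), cons(cons(a, a), 0)), cons(cons(0, 0), a), 0))), a), 0)  →  m(cons(cons(0, 0), a), cons(cons(0, m(a, 0, m(cons(cons(0, 0), cons(cons(a, a), 0)), cons(cons(0, 0), a), 0))), a), 0)   [R2 at 1.1.2]
3. m(cons(cons(0, 0), a), cons(cons(0, m(a, 0, m(cons(cons(0, 0), cons(cons(a, a), 0)), cons(cons(0, 0), a), 0))), a), 0)  →  m(cons(cons(0, 0), a), cons(cons(0, m(a, 0, cons(cons(a, a), 0))), a), 0)   [R4 at 2.1.2.3]
4. m(cons(cons(0, 0), a), cons(cons(0, m(a, 0, cons(cons(a, a), 0))), a), 0)  →  m(cons(cons(0, 0), a), cons(cons(0, 0), a), 0)   [R2 at 2.1.2]
5. m(cons(cons(0, 0), a), cons(cons(0, 0), a), 0)  →  a   [R4 at ε]

a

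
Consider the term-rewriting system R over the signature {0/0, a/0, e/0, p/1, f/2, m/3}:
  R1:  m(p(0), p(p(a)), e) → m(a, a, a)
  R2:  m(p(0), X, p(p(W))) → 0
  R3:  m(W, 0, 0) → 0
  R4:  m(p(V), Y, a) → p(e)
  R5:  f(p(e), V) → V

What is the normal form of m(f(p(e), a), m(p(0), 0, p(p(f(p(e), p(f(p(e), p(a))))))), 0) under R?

0

1. m(f(p(e), a), m(p(0), 0, p(p(f(p(e), p(f(p(e), p(a))))))), 0)  →  m(a, m(p(0), 0, p(p(f(p(e), p(f(p(e), p(a))))))), 0)   [R5 at 1]
2. m(a, m(p(0), 0, p(p(f(p(e), p(f(p(e), p(a))))))), 0)  →  m(a, 0, 0)   [R2 at 2]
3. m(a, 0, 0)  →  0   [R3 at ε]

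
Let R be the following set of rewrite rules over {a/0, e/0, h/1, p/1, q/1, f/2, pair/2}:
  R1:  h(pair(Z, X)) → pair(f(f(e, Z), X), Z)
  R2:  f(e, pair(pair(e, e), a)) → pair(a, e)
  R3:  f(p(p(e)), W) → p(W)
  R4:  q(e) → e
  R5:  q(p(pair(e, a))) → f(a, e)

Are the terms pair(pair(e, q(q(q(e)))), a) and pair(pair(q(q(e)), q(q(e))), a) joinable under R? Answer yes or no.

Reduce t₁ = pair(pair(e, q(q(q(e)))), a):
1. pair(pair(e, q(q(q(e)))), a)  →  pair(pair(e, q(q(e))), a)   [R4 at 1.2.1.1]
2. pair(pair(e, q(q(e))), a)  →  pair(pair(e, q(e)), a)   [R4 at 1.2.1]
3. pair(pair(e, q(e)), a)  →  pair(pair(e, e), a)   [R4 at 1.2]

Reduce t₂ = pair(pair(q(q(e)), q(q(e))), a):
1. pair(pair(q(q(e)), q(q(e))), a)  →  pair(pair(q(e), q(q(e))), a)   [R4 at 1.1.1]
2. pair(pair(q(e), q(q(e))), a)  →  pair(pair(e, q(q(e))), a)   [R4 at 1.1]
3. pair(pair(e, q(q(e))), a)  →  pair(pair(e, q(e)), a)   [R4 at 1.2.1]
4. pair(pair(e, q(e)), a)  →  pair(pair(e, e), a)   [R4 at 1.2]

yes — NF(t₁) = pair(pair(e, e), a), NF(t₂) = pair(pair(e, e), a)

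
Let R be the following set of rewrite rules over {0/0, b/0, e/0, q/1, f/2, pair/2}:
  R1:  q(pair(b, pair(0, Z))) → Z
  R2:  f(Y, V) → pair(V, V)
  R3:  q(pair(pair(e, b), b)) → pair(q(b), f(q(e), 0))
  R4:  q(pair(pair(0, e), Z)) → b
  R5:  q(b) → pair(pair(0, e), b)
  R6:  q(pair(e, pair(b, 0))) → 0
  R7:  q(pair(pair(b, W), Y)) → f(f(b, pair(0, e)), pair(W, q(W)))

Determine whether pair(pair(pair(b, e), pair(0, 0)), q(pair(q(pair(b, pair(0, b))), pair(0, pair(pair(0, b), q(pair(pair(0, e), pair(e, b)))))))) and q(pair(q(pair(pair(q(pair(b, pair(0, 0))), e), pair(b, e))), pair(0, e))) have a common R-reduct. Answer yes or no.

no — NF(t₁) = pair(pair(pair(b, e), pair(0, 0)), pair(pair(0, b), b)), NF(t₂) = e

Reduce t₁ = pair(pair(pair(b, e), pair(0, 0)), q(pair(q(pair(b, pair(0, b))), pair(0, pair(pair(0, b), q(pair(pair(0, e), pair(e, b)))))))):
1. pair(pair(pair(b, e), pair(0, 0)), q(pair(q(pair(b, pair(0, b))), pair(0, pair(pair(0, b), q(pair(pair(0, e), pair(e, b))))))))  →  pair(pair(pair(b, e), pair(0, 0)), q(pair(b, pair(0, pair(pair(0, b), q(pair(pair(0, e), pair(e, b))))))))   [R1 at 2.1.1]
2. pair(pair(pair(b, e), pair(0, 0)), q(pair(b, pair(0, pair(pair(0, b), q(pair(pair(0, e), pair(e, b))))))))  →  pair(pair(pair(b, e), pair(0, 0)), pair(pair(0, b), q(pair(pair(0, e), pair(e, b)))))   [R1 at 2]
3. pair(pair(pair(b, e), pair(0, 0)), pair(pair(0, b), q(pair(pair(0, e), pair(e, b)))))  →  pair(pair(pair(b, e), pair(0, 0)), pair(pair(0, b), b))   [R4 at 2.2]

Reduce t₂ = q(pair(q(pair(pair(q(pair(b, pair(0, 0))), e), pair(b, e))), pair(0, e))):
1. q(pair(q(pair(pair(q(pair(b, pair(0, 0))), e), pair(b, e))), pair(0, e)))  →  q(pair(q(pair(pair(0, e), pair(b, e))), pair(0, e)))   [R1 at 1.1.1.1.1]
2. q(pair(q(pair(pair(0, e), pair(b, e))), pair(0, e)))  →  q(pair(b, pair(0, e)))   [R4 at 1.1]
3. q(pair(b, pair(0, e)))  →  e   [R1 at ε]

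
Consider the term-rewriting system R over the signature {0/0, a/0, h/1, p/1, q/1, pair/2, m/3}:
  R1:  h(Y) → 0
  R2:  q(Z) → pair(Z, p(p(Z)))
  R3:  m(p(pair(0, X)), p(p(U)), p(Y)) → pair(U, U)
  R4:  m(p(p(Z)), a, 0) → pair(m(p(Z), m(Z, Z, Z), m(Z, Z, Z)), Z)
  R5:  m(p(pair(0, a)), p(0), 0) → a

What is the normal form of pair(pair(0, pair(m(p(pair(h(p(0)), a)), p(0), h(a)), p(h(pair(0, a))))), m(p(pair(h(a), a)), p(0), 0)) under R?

1. pair(pair(0, pair(m(p(pair(h(p(0)), a)), p(0), h(a)), p(h(pair(0, a))))), m(p(pair(h(a), a)), p(0), 0))  →  pair(pair(0, pair(m(p(pair(0, a)), p(0), h(a)), p(h(pair(0, a))))), m(p(pair(h(a), a)), p(0), 0))   [R1 at 1.2.1.1.1.1]
2. pair(pair(0, pair(m(p(pair(0, a)), p(0), h(a)), p(h(pair(0, a))))), m(p(pair(h(a), a)), p(0), 0))  →  pair(pair(0, pair(m(p(pair(0, a)), p(0), 0), p(h(pair(0, a))))), m(p(pair(h(a), a)), p(0), 0))   [R1 at 1.2.1.3]
3. pair(pair(0, pair(m(p(pair(0, a)), p(0), 0), p(h(pair(0, a))))), m(p(pair(h(a), a)), p(0), 0))  →  pair(pair(0, pair(a, p(h(pair(0, a))))), m(p(pair(h(a), a)), p(0), 0))   [R5 at 1.2.1]
4. pair(pair(0, pair(a, p(h(pair(0, a))))), m(p(pair(h(a), a)), p(0), 0))  →  pair(pair(0, pair(a, p(0))), m(p(pair(h(a), a)), p(0), 0))   [R1 at 1.2.2.1]
5. pair(pair(0, pair(a, p(0))), m(p(pair(h(a), a)), p(0), 0))  →  pair(pair(0, pair(a, p(0))), m(p(pair(0, a)), p(0), 0))   [R1 at 2.1.1.1]
6. pair(pair(0, pair(a, p(0))), m(p(pair(0, a)), p(0), 0))  →  pair(pair(0, pair(a, p(0))), a)   [R5 at 2]

pair(pair(0, pair(a, p(0))), a)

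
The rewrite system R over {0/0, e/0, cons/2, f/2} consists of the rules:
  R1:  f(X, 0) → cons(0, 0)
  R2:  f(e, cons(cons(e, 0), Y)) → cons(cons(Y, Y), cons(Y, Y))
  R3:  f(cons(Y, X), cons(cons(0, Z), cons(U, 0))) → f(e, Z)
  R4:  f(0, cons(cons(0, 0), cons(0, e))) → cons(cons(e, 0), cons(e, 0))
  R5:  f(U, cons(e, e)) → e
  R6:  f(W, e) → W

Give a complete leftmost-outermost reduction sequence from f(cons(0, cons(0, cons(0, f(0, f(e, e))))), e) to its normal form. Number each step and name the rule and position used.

cons(0, cons(0, cons(0, 0)))

1. f(cons(0, cons(0, cons(0, f(0, f(e, e))))), e)  →  cons(0, cons(0, cons(0, f(0, f(e, e)))))   [R6 at ε]
2. cons(0, cons(0, cons(0, f(0, f(e, e)))))  →  cons(0, cons(0, cons(0, f(0, e))))   [R6 at 2.2.2.2]
3. cons(0, cons(0, cons(0, f(0, e))))  →  cons(0, cons(0, cons(0, 0)))   [R6 at 2.2.2]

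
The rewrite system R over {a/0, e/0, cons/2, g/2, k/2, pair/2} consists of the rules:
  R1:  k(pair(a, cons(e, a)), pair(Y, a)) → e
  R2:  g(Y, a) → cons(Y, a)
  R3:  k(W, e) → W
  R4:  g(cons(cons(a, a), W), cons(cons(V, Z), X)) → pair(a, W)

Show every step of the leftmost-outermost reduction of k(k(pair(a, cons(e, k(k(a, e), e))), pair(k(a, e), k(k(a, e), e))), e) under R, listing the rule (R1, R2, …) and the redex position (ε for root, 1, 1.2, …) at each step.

e

1. k(k(pair(a, cons(e, k(k(a, e), e))), pair(k(a, e), k(k(a, e), e))), e)  →  k(pair(a, cons(e, k(k(a, e), e))), pair(k(a, e), k(k(a, e), e)))   [R3 at ε]
2. k(pair(a, cons(e, k(k(a, e), e))), pair(k(a, e), k(k(a, e), e)))  →  k(pair(a, cons(e, k(a, e))), pair(k(a, e), k(k(a, e), e)))   [R3 at 1.2.2]
3. k(pair(a, cons(e, k(a, e))), pair(k(a, e), k(k(a, e), e)))  →  k(pair(a, cons(e, a)), pair(k(a, e), k(k(a, e), e)))   [R3 at 1.2.2]
4. k(pair(a, cons(e, a)), pair(k(a, e), k(k(a, e), e)))  →  k(pair(a, cons(e, a)), pair(a, k(k(a, e), e)))   [R3 at 2.1]
5. k(pair(a, cons(e, a)), pair(a, k(k(a, e), e)))  →  k(pair(a, cons(e, a)), pair(a, k(a, e)))   [R3 at 2.2]
6. k(pair(a, cons(e, a)), pair(a, k(a, e)))  →  k(pair(a, cons(e, a)), pair(a, a))   [R3 at 2.2]
7. k(pair(a, cons(e, a)), pair(a, a))  →  e   [R1 at ε]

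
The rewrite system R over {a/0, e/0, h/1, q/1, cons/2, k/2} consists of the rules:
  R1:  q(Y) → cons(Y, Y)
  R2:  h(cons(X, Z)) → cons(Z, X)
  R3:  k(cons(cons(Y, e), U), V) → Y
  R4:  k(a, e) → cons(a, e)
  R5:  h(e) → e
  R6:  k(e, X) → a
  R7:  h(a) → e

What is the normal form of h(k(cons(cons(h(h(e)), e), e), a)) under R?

e

1. h(k(cons(cons(h(h(e)), e), e), a))  →  h(h(h(e)))   [R3 at 1]
2. h(h(h(e)))  →  h(h(e))   [R5 at 1.1]
3. h(h(e))  →  h(e)   [R5 at 1]
4. h(e)  →  e   [R5 at ε]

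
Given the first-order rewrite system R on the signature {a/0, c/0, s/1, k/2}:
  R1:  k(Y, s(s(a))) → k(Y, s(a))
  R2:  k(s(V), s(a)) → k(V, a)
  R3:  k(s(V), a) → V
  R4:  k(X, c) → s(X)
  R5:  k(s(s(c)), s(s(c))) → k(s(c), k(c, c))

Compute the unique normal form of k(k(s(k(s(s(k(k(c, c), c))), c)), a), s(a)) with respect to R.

1. k(k(s(k(s(s(k(k(c, c), c))), c)), a), s(a))  →  k(k(s(s(k(k(c, c), c))), c), s(a))   [R3 at 1]
2. k(k(s(s(k(k(c, c), c))), c), s(a))  →  k(s(s(s(k(k(c, c), c)))), s(a))   [R4 at 1]
3. k(s(s(s(k(k(c, c), c)))), s(a))  →  k(s(s(k(k(c, c), c))), a)   [R2 at ε]
4. k(s(s(k(k(c, c), c))), a)  →  s(k(k(c, c), c))   [R3 at ε]
5. s(k(k(c, c), c))  →  s(s(k(c, c)))   [R4 at 1]
6. s(s(k(c, c)))  →  s(s(s(c)))   [R4 at 1.1]

s(s(s(c)))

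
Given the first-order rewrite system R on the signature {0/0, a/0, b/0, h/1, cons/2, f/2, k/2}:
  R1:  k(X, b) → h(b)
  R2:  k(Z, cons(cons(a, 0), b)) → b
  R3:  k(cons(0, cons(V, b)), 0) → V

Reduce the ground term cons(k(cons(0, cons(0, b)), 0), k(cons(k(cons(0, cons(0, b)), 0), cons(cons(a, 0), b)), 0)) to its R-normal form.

cons(0, cons(a, 0))

1. cons(k(cons(0, cons(0, b)), 0), k(cons(k(cons(0, cons(0, b)), 0), cons(cons(a, 0), b)), 0))  →  cons(0, k(cons(k(cons(0, cons(0, b)), 0), cons(cons(a, 0), b)), 0))   [R3 at 1]
2. cons(0, k(cons(k(cons(0, cons(0, b)), 0), cons(cons(a, 0), b)), 0))  →  cons(0, k(cons(0, cons(cons(a, 0), b)), 0))   [R3 at 2.1.1]
3. cons(0, k(cons(0, cons(cons(a, 0), b)), 0))  →  cons(0, cons(a, 0))   [R3 at 2]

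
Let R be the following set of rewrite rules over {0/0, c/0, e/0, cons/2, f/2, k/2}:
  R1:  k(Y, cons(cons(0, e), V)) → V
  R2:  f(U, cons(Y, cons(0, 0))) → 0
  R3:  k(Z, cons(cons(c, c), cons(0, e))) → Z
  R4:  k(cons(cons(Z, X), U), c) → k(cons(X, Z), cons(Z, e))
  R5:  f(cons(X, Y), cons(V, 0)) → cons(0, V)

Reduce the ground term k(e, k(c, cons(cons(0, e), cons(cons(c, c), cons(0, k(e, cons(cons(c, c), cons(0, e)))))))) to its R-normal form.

1. k(e, k(c, cons(cons(0, e), cons(cons(c, c), cons(0, k(e, cons(cons(c, c), cons(0, e))))))))  →  k(e, cons(cons(c, c), cons(0, k(e, cons(cons(c, c), cons(0, e))))))   [R1 at 2]
2. k(e, cons(cons(c, c), cons(0, k(e, cons(cons(c, c), cons(0, e))))))  →  k(e, cons(cons(c, c), cons(0, e)))   [R3 at 2.2.2]
3. k(e, cons(cons(c, c), cons(0, e)))  →  e   [R3 at ε]

e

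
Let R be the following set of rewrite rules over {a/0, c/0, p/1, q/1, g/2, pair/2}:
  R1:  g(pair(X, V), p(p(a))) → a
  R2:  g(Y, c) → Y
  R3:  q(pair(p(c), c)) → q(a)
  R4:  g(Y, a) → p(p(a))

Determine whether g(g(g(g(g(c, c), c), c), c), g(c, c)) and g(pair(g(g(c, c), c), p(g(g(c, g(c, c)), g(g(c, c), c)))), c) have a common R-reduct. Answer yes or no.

Reduce t₁ = g(g(g(g(g(c, c), c), c), c), g(c, c)):
1. g(g(g(g(g(c, c), c), c), c), g(c, c))  →  g(g(g(g(c, c), c), c), g(c, c))   [R2 at 1]
2. g(g(g(g(c, c), c), c), g(c, c))  →  g(g(g(c, c), c), g(c, c))   [R2 at 1]
3. g(g(g(c, c), c), g(c, c))  →  g(g(c, c), g(c, c))   [R2 at 1]
4. g(g(c, c), g(c, c))  →  g(c, g(c, c))   [R2 at 1]
5. g(c, g(c, c))  →  g(c, c)   [R2 at 2]
6. g(c, c)  →  c   [R2 at ε]

Reduce t₂ = g(pair(g(g(c, c), c), p(g(g(c, g(c, c)), g(g(c, c), c)))), c):
1. g(pair(g(g(c, c), c), p(g(g(c, g(c, c)), g(g(c, c), c)))), c)  →  pair(g(g(c, c), c), p(g(g(c, g(c, c)), g(g(c, c), c))))   [R2 at ε]
2. pair(g(g(c, c), c), p(g(g(c, g(c, c)), g(g(c, c), c))))  →  pair(g(c, c), p(g(g(c, g(c, c)), g(g(c, c), c))))   [R2 at 1]
3. pair(g(c, c), p(g(g(c, g(c, c)), g(g(c, c), c))))  →  pair(c, p(g(g(c, g(c, c)), g(g(c, c), c))))   [R2 at 1]
4. pair(c, p(g(g(c, g(c, c)), g(g(c, c), c))))  →  pair(c, p(g(g(c, c), g(g(c, c), c))))   [R2 at 2.1.1.2]
5. pair(c, p(g(g(c, c), g(g(c, c), c))))  →  pair(c, p(g(c, g(g(c, c), c))))   [R2 at 2.1.1]
6. pair(c, p(g(c, g(g(c, c), c))))  →  pair(c, p(g(c, g(c, c))))   [R2 at 2.1.2]
7. pair(c, p(g(c, g(c, c))))  →  pair(c, p(g(c, c)))   [R2 at 2.1.2]
8. pair(c, p(g(c, c)))  →  pair(c, p(c))   [R2 at 2.1]

no — NF(t₁) = c, NF(t₂) = pair(c, p(c))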